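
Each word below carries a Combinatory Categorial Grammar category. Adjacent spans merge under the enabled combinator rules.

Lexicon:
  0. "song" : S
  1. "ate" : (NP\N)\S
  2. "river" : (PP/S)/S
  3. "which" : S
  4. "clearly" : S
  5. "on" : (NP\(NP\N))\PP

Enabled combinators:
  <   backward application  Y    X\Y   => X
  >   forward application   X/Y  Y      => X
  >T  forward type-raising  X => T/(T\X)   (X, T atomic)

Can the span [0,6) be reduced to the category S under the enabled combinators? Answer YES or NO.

NO

S (NP\N)\S (PP/S)/S S S (NP\(NP\N))\PP
CKY chart[0,6] = {N/(N\NP), NP, NP/(NP\NP), PP/(PP\NP), S/(S\NP)}; S ∉ chart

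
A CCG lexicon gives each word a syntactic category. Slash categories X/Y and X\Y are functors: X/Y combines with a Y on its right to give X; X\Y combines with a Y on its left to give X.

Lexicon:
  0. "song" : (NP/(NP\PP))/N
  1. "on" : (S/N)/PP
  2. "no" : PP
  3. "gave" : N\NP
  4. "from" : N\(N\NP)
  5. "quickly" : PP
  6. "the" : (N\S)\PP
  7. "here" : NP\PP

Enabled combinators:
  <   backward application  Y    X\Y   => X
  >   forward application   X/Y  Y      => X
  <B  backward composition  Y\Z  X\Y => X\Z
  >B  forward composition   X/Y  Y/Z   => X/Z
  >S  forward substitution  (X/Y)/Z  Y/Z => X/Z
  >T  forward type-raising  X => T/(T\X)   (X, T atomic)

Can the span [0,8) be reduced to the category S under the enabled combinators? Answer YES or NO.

(NP/(NP\PP))/N (S/N)/PP PP N\NP N\(N\NP) PP (N\S)\PP NP\PP
CKY chart[0,8] = {N/(N\NP), NP, NP/(NP\NP), PP/(PP\NP), S/(S\NP)}; S ∉ chart

NO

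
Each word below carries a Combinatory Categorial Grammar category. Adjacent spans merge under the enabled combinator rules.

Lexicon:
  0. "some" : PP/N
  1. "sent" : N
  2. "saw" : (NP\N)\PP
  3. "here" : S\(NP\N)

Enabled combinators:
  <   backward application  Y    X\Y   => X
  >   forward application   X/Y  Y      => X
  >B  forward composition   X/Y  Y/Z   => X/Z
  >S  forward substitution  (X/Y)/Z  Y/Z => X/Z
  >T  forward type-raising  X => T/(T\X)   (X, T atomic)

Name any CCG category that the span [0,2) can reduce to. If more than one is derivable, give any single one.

PP

[0,4] S   <
  [0,3] NP\N   <
    [0,2] PP   >
      [0,1] "some" : PP/N
      [1,2] "sent" : N
    [2,3] "saw" : (NP\N)\PP
  [3,4] "here" : S\(NP\N)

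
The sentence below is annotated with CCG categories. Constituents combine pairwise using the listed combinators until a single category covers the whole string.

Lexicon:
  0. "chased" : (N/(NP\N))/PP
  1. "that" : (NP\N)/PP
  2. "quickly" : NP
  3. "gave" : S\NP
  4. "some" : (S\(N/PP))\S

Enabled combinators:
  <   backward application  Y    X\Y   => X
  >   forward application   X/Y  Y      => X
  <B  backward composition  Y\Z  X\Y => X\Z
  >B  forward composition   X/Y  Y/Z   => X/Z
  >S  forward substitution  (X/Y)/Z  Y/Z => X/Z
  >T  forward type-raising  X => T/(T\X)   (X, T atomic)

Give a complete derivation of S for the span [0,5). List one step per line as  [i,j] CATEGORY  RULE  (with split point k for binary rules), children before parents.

[0,5] S   <
  [0,2] N/PP   >S
    [0,1] "chased" : (N/(NP\N))/PP
    [1,2] "that" : (NP\N)/PP
  [2,5] S\(N/PP)   <
    [2,4] S   >
      [2,3] S/(S\NP)   >T
        [2,3] "quickly" : NP
      [3,4] "gave" : S\NP
    [4,5] "some" : (S\(N/PP))\S

[0,1] (N/(NP\N))/PP  lex  "chased"
[1,2] (NP\N)/PP  lex  "that"
[0,2] N/PP  >S  k=1
[2,3] NP  lex  "quickly"
[2,3] S/(S\NP)  >T
[3,4] S\NP  lex  "gave"
[2,4] S  >  k=3
[4,5] (S\(N/PP))\S  lex  "some"
[2,5] S\(N/PP)  <  k=4
[0,5] S  <  k=2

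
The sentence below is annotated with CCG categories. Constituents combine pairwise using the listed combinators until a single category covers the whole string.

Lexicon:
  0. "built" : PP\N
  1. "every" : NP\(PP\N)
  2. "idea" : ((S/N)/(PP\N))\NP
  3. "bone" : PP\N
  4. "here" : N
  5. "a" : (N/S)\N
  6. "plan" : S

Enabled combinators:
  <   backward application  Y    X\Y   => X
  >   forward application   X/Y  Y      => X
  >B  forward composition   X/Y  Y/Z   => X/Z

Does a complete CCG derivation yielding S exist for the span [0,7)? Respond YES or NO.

YES

[0,7] S   >
  [0,4] S/N   >
    [0,3] (S/N)/(PP\N)   <
      [0,2] NP   <
        [0,1] "built" : PP\N
        [1,2] "every" : NP\(PP\N)
      [2,3] "idea" : ((S/N)/(PP\N))\NP
    [3,4] "bone" : PP\N
  [4,7] N   >
    [4,6] N/S   <
      [4,5] "here" : N
      [5,6] "a" : (N/S)\N
    [6,7] "plan" : S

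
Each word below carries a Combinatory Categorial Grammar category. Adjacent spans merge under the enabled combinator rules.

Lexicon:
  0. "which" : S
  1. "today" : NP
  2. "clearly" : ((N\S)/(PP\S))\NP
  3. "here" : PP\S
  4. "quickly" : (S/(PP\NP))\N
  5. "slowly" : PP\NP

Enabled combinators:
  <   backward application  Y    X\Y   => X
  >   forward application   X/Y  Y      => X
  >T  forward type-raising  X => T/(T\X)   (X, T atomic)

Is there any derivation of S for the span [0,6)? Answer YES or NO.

YES

[0,6] S   >
  [0,5] S/(PP\NP)   <
    [0,4] N   <
      [0,1] "which" : S
      [1,4] N\S   >
        [1,3] (N\S)/(PP\S)   <
          [1,2] "today" : NP
          [2,3] "clearly" : ((N\S)/(PP\S))\NP
        [3,4] "here" : PP\S
    [4,5] "quickly" : (S/(PP\NP))\N
  [5,6] "slowly" : PP\NP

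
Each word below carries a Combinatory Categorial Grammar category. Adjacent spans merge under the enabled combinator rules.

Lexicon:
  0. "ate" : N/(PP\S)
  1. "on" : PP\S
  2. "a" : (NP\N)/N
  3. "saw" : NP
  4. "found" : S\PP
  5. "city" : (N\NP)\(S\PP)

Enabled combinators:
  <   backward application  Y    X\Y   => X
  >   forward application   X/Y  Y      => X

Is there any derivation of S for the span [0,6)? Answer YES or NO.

N/(PP\S) PP\S (NP\N)/N NP S\PP (N\NP)\(S\PP)
CKY chart[0,6] = {NP}; S ∉ chart

NO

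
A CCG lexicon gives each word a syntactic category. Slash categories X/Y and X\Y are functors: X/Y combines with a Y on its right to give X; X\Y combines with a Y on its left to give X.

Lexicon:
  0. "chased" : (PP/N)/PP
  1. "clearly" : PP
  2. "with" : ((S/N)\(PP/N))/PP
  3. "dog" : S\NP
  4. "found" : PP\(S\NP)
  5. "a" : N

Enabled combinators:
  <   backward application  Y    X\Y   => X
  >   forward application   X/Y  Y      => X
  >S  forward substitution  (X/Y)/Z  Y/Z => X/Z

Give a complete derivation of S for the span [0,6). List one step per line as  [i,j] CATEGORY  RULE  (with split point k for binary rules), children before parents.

[0,1] (PP/N)/PP  lex  "chased"
[1,2] PP  lex  "clearly"
[0,2] PP/N  >  k=1
[2,3] ((S/N)\(PP/N))/PP  lex  "with"
[3,4] S\NP  lex  "dog"
[4,5] PP\(S\NP)  lex  "found"
[3,5] PP  <  k=4
[2,5] (S/N)\(PP/N)  >  k=3
[0,5] S/N  <  k=2
[5,6] N  lex  "a"
[0,6] S  >  k=5

[0,6] S   >
  [0,5] S/N   <
    [0,2] PP/N   >
      [0,1] "chased" : (PP/N)/PP
      [1,2] "clearly" : PP
    [2,5] (S/N)\(PP/N)   >
      [2,3] "with" : ((S/N)\(PP/N))/PP
      [3,5] PP   <
        [3,4] "dog" : S\NP
        [4,5] "found" : PP\(S\NP)
  [5,6] "a" : N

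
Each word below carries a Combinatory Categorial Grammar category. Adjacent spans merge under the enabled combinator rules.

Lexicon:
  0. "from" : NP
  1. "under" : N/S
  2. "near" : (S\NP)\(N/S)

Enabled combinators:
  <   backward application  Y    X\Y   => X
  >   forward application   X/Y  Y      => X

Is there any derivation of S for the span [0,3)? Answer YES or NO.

YES

[0,3] S   <
  [0,1] "from" : NP
  [1,3] S\NP   <
    [1,2] "under" : N/S
    [2,3] "near" : (S\NP)\(N/S)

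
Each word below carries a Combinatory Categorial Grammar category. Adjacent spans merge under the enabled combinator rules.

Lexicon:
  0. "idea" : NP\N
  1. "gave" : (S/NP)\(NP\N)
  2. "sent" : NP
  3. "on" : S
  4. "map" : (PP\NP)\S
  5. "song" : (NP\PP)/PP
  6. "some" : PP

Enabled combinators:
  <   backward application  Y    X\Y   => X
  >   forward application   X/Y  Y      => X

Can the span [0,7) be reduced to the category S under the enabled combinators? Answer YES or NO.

[0,7] S   >
  [0,2] S/NP   <
    [0,1] "idea" : NP\N
    [1,2] "gave" : (S/NP)\(NP\N)
  [2,7] NP   <
    [2,5] PP   <
      [2,3] "sent" : NP
      [3,5] PP\NP   <
        [3,4] "on" : S
        [4,5] "map" : (PP\NP)\S
    [5,7] NP\PP   >
      [5,6] "song" : (NP\PP)/PP
      [6,7] "some" : PP

YES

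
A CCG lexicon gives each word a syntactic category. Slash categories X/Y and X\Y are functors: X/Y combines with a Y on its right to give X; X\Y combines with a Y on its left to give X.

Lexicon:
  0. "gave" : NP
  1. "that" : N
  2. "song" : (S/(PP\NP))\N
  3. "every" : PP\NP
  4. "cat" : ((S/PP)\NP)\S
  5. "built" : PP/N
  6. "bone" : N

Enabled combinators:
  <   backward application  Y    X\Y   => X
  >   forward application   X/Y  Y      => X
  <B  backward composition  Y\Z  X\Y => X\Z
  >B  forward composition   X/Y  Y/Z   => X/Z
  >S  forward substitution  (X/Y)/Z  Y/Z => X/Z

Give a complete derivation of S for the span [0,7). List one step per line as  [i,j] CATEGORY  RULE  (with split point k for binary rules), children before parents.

[0,7] S   >
  [0,5] S/PP   <
    [0,1] "gave" : NP
    [1,5] (S/PP)\NP   <
      [1,4] S   >
        [1,3] S/(PP\NP)   <
          [1,2] "that" : N
          [2,3] "song" : (S/(PP\NP))\N
        [3,4] "every" : PP\NP
      [4,5] "cat" : ((S/PP)\NP)\S
  [5,7] PP   >
    [5,6] "built" : PP/N
    [6,7] "bone" : N

[0,1] NP  lex  "gave"
[1,2] N  lex  "that"
[2,3] (S/(PP\NP))\N  lex  "song"
[1,3] S/(PP\NP)  <  k=2
[3,4] PP\NP  lex  "every"
[1,4] S  >  k=3
[4,5] ((S/PP)\NP)\S  lex  "cat"
[1,5] (S/PP)\NP  <  k=4
[0,5] S/PP  <  k=1
[5,6] PP/N  lex  "built"
[6,7] N  lex  "bone"
[5,7] PP  >  k=6
[0,7] S  >  k=5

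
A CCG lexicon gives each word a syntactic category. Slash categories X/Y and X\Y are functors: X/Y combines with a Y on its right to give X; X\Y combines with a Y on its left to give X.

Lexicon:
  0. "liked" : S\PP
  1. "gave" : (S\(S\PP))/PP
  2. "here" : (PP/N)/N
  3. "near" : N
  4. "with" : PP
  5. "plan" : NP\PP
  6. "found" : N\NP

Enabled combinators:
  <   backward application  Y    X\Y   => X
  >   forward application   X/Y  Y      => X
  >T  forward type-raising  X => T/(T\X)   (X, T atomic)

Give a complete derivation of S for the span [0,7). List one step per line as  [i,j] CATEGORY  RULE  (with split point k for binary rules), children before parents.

[0,7] S   <
  [0,1] "liked" : S\PP
  [1,7] S\(S\PP)   >
    [1,2] "gave" : (S\(S\PP))/PP
    [2,7] PP   >
      [2,4] PP/N   >
        [2,3] "here" : (PP/N)/N
        [3,4] "near" : N
      [4,7] N   <
        [4,6] NP   <
          [4,5] "with" : PP
          [5,6] "plan" : NP\PP
        [6,7] "found" : N\NP

[0,1] S\PP  lex  "liked"
[1,2] (S\(S\PP))/PP  lex  "gave"
[2,3] (PP/N)/N  lex  "here"
[3,4] N  lex  "near"
[2,4] PP/N  >  k=3
[4,5] PP  lex  "with"
[5,6] NP\PP  lex  "plan"
[4,6] NP  <  k=5
[6,7] N\NP  lex  "found"
[4,7] N  <  k=6
[2,7] PP  >  k=4
[1,7] S\(S\PP)  >  k=2
[0,7] S  <  k=1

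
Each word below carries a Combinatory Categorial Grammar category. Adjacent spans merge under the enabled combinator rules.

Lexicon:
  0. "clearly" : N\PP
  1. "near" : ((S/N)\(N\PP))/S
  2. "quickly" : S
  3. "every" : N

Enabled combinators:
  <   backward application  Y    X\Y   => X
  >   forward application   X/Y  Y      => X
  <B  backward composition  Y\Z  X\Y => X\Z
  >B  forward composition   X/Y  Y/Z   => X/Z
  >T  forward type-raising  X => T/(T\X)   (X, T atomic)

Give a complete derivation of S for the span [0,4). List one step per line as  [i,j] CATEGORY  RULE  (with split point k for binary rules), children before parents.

[0,1] N\PP  lex  "clearly"
[1,2] ((S/N)\(N\PP))/S  lex  "near"
[2,3] S  lex  "quickly"
[1,3] (S/N)\(N\PP)  >  k=2
[0,3] S/N  <  k=1
[3,4] N  lex  "every"
[0,4] S  >  k=3

[0,4] S   >
  [0,3] S/N   <
    [0,1] "clearly" : N\PP
    [1,3] (S/N)\(N\PP)   >
      [1,2] "near" : ((S/N)\(N\PP))/S
      [2,3] "quickly" : S
  [3,4] "every" : N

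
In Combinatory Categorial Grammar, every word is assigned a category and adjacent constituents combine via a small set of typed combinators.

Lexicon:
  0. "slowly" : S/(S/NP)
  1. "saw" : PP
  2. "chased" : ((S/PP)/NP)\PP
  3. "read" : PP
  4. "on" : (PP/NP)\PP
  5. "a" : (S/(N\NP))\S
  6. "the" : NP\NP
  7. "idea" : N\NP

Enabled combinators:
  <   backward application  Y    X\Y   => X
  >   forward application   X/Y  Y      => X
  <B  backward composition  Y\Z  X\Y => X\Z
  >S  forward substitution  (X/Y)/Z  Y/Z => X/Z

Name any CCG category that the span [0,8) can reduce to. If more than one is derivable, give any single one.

[0,8] S   >
  [0,6] S/(N\NP)   <
    [0,5] S   >
      [0,1] "slowly" : S/(S/NP)
      [1,5] S/NP   >S
        [1,3] (S/PP)/NP   <
          [1,2] "saw" : PP
          [2,3] "chased" : ((S/PP)/NP)\PP
        [3,5] PP/NP   <
          [3,4] "read" : PP
          [4,5] "on" : (PP/NP)\PP
    [5,6] "a" : (S/(N\NP))\S
  [6,8] N\NP   <B
    [6,7] "the" : NP\NP
    [7,8] "idea" : N\NP

S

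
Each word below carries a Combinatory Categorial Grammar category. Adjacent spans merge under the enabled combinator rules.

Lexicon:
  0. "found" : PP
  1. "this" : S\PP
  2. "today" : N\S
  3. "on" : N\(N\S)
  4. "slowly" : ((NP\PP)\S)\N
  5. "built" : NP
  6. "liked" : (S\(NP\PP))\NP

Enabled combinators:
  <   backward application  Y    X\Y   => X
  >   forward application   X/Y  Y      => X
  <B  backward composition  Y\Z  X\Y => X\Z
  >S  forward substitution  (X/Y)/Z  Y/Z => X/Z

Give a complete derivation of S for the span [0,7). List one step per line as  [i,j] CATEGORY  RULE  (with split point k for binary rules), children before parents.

[0,1] PP  lex  "found"
[1,2] S\PP  lex  "this"
[2,3] N\S  lex  "today"
[3,4] N\(N\S)  lex  "on"
[2,4] N  <  k=3
[4,5] ((NP\PP)\S)\N  lex  "slowly"
[2,5] (NP\PP)\S  <  k=4
[5,6] NP  lex  "built"
[6,7] (S\(NP\PP))\NP  lex  "liked"
[5,7] S\(NP\PP)  <  k=6
[2,7] S\S  <B  k=5
[1,7] S\PP  <B  k=2
[0,7] S  <  k=1

[0,7] S   <
  [0,1] "found" : PP
  [1,7] S\PP   <B
    [1,2] "this" : S\PP
    [2,7] S\S   <B
      [2,5] (NP\PP)\S   <
        [2,4] N   <
          [2,3] "today" : N\S
          [3,4] "on" : N\(N\S)
        [4,5] "slowly" : ((NP\PP)\S)\N
      [5,7] S\(NP\PP)   <
        [5,6] "built" : NP
        [6,7] "liked" : (S\(NP\PP))\NP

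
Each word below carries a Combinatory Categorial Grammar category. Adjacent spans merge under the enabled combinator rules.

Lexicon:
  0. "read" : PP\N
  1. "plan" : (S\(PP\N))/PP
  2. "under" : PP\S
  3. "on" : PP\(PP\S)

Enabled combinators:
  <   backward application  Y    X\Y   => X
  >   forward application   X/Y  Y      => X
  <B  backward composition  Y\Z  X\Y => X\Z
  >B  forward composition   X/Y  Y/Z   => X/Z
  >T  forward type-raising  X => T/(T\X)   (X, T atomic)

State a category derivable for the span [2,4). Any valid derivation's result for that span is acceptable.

PP

[0,4] S   <
  [0,1] "read" : PP\N
  [1,4] S\(PP\N)   >
    [1,2] "plan" : (S\(PP\N))/PP
    [2,4] PP   <
      [2,3] "under" : PP\S
      [3,4] "on" : PP\(PP\S)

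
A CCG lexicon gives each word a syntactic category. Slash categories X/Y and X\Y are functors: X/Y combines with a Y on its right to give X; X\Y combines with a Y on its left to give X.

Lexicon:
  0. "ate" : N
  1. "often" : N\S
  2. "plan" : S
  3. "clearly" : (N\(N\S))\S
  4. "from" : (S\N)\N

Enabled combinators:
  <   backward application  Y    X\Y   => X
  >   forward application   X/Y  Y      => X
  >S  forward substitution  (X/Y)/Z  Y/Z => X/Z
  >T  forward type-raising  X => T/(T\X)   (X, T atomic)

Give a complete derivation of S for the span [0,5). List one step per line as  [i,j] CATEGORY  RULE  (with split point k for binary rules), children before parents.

[0,5] S   >
  [0,1] S/(S\N)   >T
    [0,1] "ate" : N
  [1,5] S\N   <
    [1,4] N   <
      [1,2] "often" : N\S
      [2,4] N\(N\S)   <
        [2,3] "plan" : S
        [3,4] "clearly" : (N\(N\S))\S
    [4,5] "from" : (S\N)\N

[0,1] N  lex  "ate"
[0,1] S/(S\N)  >T
[1,2] N\S  lex  "often"
[2,3] S  lex  "plan"
[3,4] (N\(N\S))\S  lex  "clearly"
[2,4] N\(N\S)  <  k=3
[1,4] N  <  k=2
[4,5] (S\N)\N  lex  "from"
[1,5] S\N  <  k=4
[0,5] S  >  k=1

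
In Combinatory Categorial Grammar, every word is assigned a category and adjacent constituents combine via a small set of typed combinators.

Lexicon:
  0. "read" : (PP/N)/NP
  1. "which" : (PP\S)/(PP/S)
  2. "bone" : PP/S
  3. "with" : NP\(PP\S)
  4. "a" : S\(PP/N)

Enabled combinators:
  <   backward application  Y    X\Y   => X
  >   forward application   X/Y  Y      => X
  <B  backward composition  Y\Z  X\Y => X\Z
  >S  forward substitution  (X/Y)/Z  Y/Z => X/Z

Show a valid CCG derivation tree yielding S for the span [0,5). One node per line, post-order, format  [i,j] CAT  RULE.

[0,1] (PP/N)/NP  lex  "read"
[1,2] (PP\S)/(PP/S)  lex  "which"
[2,3] PP/S  lex  "bone"
[1,3] PP\S  >  k=2
[3,4] NP\(PP\S)  lex  "with"
[1,4] NP  <  k=3
[0,4] PP/N  >  k=1
[4,5] S\(PP/N)  lex  "a"
[0,5] S  <  k=4

[0,5] S   <
  [0,4] PP/N   >
    [0,1] "read" : (PP/N)/NP
    [1,4] NP   <
      [1,3] PP\S   >
        [1,2] "which" : (PP\S)/(PP/S)
        [2,3] "bone" : PP/S
      [3,4] "with" : NP\(PP\S)
  [4,5] "a" : S\(PP/N)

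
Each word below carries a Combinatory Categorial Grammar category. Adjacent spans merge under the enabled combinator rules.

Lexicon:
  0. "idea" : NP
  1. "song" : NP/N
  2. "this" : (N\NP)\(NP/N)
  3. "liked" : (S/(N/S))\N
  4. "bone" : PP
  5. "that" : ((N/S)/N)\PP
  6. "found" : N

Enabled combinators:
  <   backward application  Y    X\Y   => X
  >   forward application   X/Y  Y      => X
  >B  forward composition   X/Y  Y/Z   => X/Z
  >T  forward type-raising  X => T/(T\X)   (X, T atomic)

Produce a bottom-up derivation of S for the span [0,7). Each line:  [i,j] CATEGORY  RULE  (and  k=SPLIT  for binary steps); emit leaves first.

[0,1] NP  lex  "idea"
[1,2] NP/N  lex  "song"
[2,3] (N\NP)\(NP/N)  lex  "this"
[1,3] N\NP  <  k=2
[0,3] N  <  k=1
[3,4] (S/(N/S))\N  lex  "liked"
[0,4] S/(N/S)  <  k=3
[4,5] PP  lex  "bone"
[5,6] ((N/S)/N)\PP  lex  "that"
[4,6] (N/S)/N  <  k=5
[6,7] N  lex  "found"
[4,7] N/S  >  k=6
[0,7] S  >  k=4

[0,7] S   >
  [0,4] S/(N/S)   <
    [0,3] N   <
      [0,1] "idea" : NP
      [1,3] N\NP   <
        [1,2] "song" : NP/N
        [2,3] "this" : (N\NP)\(NP/N)
    [3,4] "liked" : (S/(N/S))\N
  [4,7] N/S   >
    [4,6] (N/S)/N   <
      [4,5] "bone" : PP
      [5,6] "that" : ((N/S)/N)\PP
    [6,7] "found" : N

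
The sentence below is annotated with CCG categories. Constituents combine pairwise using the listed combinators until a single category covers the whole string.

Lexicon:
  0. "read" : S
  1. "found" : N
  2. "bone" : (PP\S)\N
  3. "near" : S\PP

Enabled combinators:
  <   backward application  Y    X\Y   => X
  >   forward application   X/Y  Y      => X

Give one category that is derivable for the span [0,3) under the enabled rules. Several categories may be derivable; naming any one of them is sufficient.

PP

[0,4] S   <
  [0,3] PP   <
    [0,1] "read" : S
    [1,3] PP\S   <
      [1,2] "found" : N
      [2,3] "bone" : (PP\S)\N
  [3,4] "near" : S\PP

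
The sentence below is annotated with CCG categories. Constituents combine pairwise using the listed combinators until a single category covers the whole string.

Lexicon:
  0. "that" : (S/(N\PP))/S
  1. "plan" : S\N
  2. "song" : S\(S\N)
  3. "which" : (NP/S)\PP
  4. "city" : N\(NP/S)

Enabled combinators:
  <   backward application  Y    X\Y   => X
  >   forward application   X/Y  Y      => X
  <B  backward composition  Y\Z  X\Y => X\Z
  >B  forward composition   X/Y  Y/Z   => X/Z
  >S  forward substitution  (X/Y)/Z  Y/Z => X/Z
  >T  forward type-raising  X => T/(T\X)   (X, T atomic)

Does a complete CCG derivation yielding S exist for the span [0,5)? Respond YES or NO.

[0,5] S   >
  [0,3] S/(N\PP)   >
    [0,1] "that" : (S/(N\PP))/S
    [1,3] S   <
      [1,2] "plan" : S\N
      [2,3] "song" : S\(S\N)
  [3,5] N\PP   <B
    [3,4] "which" : (NP/S)\PP
    [4,5] "city" : N\(NP/S)

YES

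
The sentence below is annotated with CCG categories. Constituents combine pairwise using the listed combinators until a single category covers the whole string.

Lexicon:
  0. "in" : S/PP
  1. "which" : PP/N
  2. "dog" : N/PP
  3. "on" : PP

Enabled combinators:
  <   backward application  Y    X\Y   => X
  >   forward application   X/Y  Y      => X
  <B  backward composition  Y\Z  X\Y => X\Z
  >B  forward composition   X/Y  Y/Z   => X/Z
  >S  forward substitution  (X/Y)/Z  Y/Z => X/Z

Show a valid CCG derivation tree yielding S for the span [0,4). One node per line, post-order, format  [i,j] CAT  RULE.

[0,4] S   >
  [0,2] S/N   >B
    [0,1] "in" : S/PP
    [1,2] "which" : PP/N
  [2,4] N   >
    [2,3] "dog" : N/PP
    [3,4] "on" : PP

[0,1] S/PP  lex  "in"
[1,2] PP/N  lex  "which"
[0,2] S/N  >B  k=1
[2,3] N/PP  lex  "dog"
[3,4] PP  lex  "on"
[2,4] N  >  k=3
[0,4] S  >  k=2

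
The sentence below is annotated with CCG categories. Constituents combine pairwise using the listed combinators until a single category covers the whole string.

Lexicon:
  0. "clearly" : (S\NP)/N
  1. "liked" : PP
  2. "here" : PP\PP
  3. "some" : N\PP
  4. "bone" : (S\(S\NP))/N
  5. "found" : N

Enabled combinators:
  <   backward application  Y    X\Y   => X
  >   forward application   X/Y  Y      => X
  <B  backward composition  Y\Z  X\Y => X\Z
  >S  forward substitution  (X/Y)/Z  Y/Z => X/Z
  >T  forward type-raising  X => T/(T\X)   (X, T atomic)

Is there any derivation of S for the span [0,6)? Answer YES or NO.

YES

[0,6] S   <
  [0,4] S\NP   >
    [0,1] "clearly" : (S\NP)/N
    [1,4] N   >
      [1,2] N/(N\PP)   >T
        [1,2] "liked" : PP
      [2,4] N\PP   <B
        [2,3] "here" : PP\PP
        [3,4] "some" : N\PP
  [4,6] S\(S\NP)   >
    [4,5] "bone" : (S\(S\NP))/N
    [5,6] "found" : N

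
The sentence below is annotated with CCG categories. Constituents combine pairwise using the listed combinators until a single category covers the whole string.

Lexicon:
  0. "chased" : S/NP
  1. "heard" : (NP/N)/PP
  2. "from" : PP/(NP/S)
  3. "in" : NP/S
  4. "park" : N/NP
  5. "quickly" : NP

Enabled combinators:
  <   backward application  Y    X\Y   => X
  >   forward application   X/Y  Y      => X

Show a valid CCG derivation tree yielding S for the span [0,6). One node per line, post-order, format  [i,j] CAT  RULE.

[0,1] S/NP  lex  "chased"
[1,2] (NP/N)/PP  lex  "heard"
[2,3] PP/(NP/S)  lex  "from"
[3,4] NP/S  lex  "in"
[2,4] PP  >  k=3
[1,4] NP/N  >  k=2
[4,5] N/NP  lex  "park"
[5,6] NP  lex  "quickly"
[4,6] N  >  k=5
[1,6] NP  >  k=4
[0,6] S  >  k=1

[0,6] S   >
  [0,1] "chased" : S/NP
  [1,6] NP   >
    [1,4] NP/N   >
      [1,2] "heard" : (NP/N)/PP
      [2,4] PP   >
        [2,3] "from" : PP/(NP/S)
        [3,4] "in" : NP/S
    [4,6] N   >
      [4,5] "park" : N/NP
      [5,6] "quickly" : NP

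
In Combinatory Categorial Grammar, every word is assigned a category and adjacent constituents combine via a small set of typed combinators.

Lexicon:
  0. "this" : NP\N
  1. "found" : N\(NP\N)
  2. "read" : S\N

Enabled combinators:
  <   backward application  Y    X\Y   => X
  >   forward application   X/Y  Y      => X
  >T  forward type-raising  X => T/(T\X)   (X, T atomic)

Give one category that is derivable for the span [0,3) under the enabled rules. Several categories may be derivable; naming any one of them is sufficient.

S

[0,3] S   <
  [0,2] N   <
    [0,1] "this" : NP\N
    [1,2] "found" : N\(NP\N)
  [2,3] "read" : S\N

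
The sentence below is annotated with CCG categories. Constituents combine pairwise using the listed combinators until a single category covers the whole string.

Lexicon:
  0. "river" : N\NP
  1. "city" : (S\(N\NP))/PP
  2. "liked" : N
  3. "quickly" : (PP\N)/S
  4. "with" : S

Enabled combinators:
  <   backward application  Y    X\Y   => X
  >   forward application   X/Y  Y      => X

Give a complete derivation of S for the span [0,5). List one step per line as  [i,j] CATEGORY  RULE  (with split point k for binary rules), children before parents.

[0,5] S   <
  [0,1] "river" : N\NP
  [1,5] S\(N\NP)   >
    [1,2] "city" : (S\(N\NP))/PP
    [2,5] PP   <
      [2,3] "liked" : N
      [3,5] PP\N   >
        [3,4] "quickly" : (PP\N)/S
        [4,5] "with" : S

[0,1] N\NP  lex  "river"
[1,2] (S\(N\NP))/PP  lex  "city"
[2,3] N  lex  "liked"
[3,4] (PP\N)/S  lex  "quickly"
[4,5] S  lex  "with"
[3,5] PP\N  >  k=4
[2,5] PP  <  k=3
[1,5] S\(N\NP)  >  k=2
[0,5] S  <  k=1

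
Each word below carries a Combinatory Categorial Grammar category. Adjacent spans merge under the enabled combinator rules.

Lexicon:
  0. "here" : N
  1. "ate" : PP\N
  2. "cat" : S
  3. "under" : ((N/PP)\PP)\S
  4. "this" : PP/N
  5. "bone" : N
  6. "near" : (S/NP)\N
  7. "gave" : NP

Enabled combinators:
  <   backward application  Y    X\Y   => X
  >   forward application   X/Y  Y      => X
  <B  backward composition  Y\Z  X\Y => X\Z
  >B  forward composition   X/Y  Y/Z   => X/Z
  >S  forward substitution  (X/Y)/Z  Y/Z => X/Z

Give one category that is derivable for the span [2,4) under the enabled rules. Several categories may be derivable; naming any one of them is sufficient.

[0,8] S   >
  [0,7] S/NP   <
    [0,6] N   >
      [0,4] N/PP   <
        [0,2] PP   <
          [0,1] "here" : N
          [1,2] "ate" : PP\N
        [2,4] (N/PP)\PP   <
          [2,3] "cat" : S
          [3,4] "under" : ((N/PP)\PP)\S
      [4,6] PP   >
        [4,5] "this" : PP/N
        [5,6] "bone" : N
    [6,7] "near" : (S/NP)\N
  [7,8] "gave" : NP

(N/PP)\PP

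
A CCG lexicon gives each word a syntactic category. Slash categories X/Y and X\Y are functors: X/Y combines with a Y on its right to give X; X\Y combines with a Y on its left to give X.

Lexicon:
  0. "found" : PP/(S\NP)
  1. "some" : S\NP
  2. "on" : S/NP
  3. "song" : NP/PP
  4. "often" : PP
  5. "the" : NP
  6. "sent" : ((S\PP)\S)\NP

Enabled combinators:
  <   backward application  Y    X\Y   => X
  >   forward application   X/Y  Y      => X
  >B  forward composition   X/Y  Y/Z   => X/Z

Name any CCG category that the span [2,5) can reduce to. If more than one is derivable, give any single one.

[0,7] S   <
  [0,2] PP   >
    [0,1] "found" : PP/(S\NP)
    [1,2] "some" : S\NP
  [2,7] S\PP   <
    [2,5] S   >
      [2,4] S/PP   >B
        [2,3] "on" : S/NP
        [3,4] "song" : NP/PP
      [4,5] "often" : PP
    [5,7] (S\PP)\S   <
      [5,6] "the" : NP
      [6,7] "sent" : ((S\PP)\S)\NP

S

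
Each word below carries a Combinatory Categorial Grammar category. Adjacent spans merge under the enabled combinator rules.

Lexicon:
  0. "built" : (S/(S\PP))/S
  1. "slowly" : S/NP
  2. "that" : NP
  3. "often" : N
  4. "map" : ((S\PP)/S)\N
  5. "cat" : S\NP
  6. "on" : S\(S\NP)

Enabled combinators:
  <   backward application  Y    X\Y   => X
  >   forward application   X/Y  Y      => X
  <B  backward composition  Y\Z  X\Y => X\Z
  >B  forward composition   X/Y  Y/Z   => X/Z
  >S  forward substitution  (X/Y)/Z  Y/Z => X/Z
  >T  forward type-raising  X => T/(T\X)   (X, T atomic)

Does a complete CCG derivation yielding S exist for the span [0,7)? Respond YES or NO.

[0,7] S   >
  [0,3] S/(S\PP)   >
    [0,1] "built" : (S/(S\PP))/S
    [1,3] S   >
      [1,2] "slowly" : S/NP
      [2,3] "that" : NP
  [3,7] S\PP   >
    [3,5] (S\PP)/S   <
      [3,4] "often" : N
      [4,5] "map" : ((S\PP)/S)\N
    [5,7] S   <
      [5,6] "cat" : S\NP
      [6,7] "on" : S\(S\NP)

YES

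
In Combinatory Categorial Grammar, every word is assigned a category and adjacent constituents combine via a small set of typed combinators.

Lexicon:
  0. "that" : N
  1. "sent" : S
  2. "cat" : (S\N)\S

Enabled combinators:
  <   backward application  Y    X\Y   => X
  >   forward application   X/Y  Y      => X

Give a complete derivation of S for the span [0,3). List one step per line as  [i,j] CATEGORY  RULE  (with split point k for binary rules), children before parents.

[0,1] N  lex  "that"
[1,2] S  lex  "sent"
[2,3] (S\N)\S  lex  "cat"
[1,3] S\N  <  k=2
[0,3] S  <  k=1

[0,3] S   <
  [0,1] "that" : N
  [1,3] S\N   <
    [1,2] "sent" : S
    [2,3] "cat" : (S\N)\S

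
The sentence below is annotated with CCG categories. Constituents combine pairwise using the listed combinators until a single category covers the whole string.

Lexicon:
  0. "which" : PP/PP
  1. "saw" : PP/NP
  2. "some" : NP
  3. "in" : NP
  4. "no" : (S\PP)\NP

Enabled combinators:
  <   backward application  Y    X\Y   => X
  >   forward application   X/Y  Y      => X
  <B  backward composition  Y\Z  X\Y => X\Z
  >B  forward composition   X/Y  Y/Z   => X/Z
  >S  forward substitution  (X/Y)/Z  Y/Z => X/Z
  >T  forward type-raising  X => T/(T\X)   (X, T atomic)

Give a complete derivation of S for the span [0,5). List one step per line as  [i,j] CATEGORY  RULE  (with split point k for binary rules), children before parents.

[0,1] PP/PP  lex  "which"
[1,2] PP/NP  lex  "saw"
[0,2] PP/NP  >B  k=1
[2,3] NP  lex  "some"
[0,3] PP  >  k=2
[3,4] NP  lex  "in"
[4,5] (S\PP)\NP  lex  "no"
[3,5] S\PP  <  k=4
[0,5] S  <  k=3

[0,5] S   <
  [0,3] PP   >
    [0,2] PP/NP   >B
      [0,1] "which" : PP/PP
      [1,2] "saw" : PP/NP
    [2,3] "some" : NP
  [3,5] S\PP   <
    [3,4] "in" : NP
    [4,5] "no" : (S\PP)\NP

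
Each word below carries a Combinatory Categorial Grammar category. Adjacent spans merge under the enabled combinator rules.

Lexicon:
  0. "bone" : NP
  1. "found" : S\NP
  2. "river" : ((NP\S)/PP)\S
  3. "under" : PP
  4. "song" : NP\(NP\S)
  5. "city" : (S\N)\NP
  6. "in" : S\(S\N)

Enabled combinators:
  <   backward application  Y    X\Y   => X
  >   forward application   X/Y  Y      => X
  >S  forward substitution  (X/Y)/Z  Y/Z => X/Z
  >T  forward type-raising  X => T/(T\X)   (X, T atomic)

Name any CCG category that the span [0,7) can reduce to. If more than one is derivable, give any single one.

[0,7] S   <
  [0,6] S\N   <
    [0,5] NP   <
      [0,4] NP\S   >
        [0,3] (NP\S)/PP   <
          [0,2] S   >
            [0,1] S/(S\NP)   >T
              [0,1] "bone" : NP
            [1,2] "found" : S\NP
          [2,3] "river" : ((NP\S)/PP)\S
        [3,4] "under" : PP
      [4,5] "song" : NP\(NP\S)
    [5,6] "city" : (S\N)\NP
  [6,7] "in" : S\(S\N)

S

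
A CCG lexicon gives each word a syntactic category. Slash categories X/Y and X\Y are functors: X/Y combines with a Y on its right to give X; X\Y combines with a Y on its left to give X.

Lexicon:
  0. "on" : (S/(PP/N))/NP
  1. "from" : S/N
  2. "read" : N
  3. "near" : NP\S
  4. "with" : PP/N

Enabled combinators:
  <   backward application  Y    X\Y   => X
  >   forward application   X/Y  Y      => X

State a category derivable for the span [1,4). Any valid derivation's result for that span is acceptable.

[0,5] S   >
  [0,4] S/(PP/N)   >
    [0,1] "on" : (S/(PP/N))/NP
    [1,4] NP   <
      [1,3] S   >
        [1,2] "from" : S/N
        [2,3] "read" : N
      [3,4] "near" : NP\S
  [4,5] "with" : PP/N

NP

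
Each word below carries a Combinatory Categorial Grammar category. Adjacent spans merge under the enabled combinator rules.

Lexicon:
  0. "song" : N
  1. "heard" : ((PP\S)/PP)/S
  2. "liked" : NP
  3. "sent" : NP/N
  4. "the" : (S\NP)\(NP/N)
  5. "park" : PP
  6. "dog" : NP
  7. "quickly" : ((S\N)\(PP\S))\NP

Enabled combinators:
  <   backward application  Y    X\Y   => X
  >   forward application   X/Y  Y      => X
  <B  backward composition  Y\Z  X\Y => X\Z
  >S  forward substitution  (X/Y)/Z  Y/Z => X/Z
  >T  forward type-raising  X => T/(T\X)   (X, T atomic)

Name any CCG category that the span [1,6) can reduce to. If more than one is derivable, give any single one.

[0,8] S   <
  [0,1] "song" : N
  [1,8] S\N   <
    [1,6] PP\S   >
      [1,5] (PP\S)/PP   >
        [1,2] "heard" : ((PP\S)/PP)/S
        [2,5] S   >
          [2,3] S/(S\NP)   >T
            [2,3] "liked" : NP
          [3,5] S\NP   <
            [3,4] "sent" : NP/N
            [4,5] "the" : (S\NP)\(NP/N)
      [5,6] "park" : PP
    [6,8] (S\N)\(PP\S)   <
      [6,7] "dog" : NP
      [7,8] "quickly" : ((S\N)\(PP\S))\NP

PP\S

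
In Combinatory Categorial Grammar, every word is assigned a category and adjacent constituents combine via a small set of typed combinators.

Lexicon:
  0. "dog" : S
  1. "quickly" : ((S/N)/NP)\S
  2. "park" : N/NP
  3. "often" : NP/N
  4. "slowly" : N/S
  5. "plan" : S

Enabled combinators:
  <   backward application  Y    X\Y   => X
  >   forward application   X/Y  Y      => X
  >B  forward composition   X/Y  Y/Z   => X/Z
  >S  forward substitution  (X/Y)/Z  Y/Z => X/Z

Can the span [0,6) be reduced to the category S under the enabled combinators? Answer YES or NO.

[0,6] S   >
  [0,3] S/NP   >S
    [0,2] (S/N)/NP   <
      [0,1] "dog" : S
      [1,2] "quickly" : ((S/N)/NP)\S
    [2,3] "park" : N/NP
  [3,6] NP   >
    [3,4] "often" : NP/N
    [4,6] N   >
      [4,5] "slowly" : N/S
      [5,6] "plan" : S

YES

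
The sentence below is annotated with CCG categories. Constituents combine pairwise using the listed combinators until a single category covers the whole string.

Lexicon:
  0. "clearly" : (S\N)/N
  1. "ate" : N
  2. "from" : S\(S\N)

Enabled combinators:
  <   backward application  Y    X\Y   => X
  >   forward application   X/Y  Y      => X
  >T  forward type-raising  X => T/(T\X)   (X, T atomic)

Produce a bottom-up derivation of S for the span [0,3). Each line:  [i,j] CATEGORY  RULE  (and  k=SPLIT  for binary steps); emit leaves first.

[0,1] (S\N)/N  lex  "clearly"
[1,2] N  lex  "ate"
[0,2] S\N  >  k=1
[2,3] S\(S\N)  lex  "from"
[0,3] S  <  k=2

[0,3] S   <
  [0,2] S\N   >
    [0,1] "clearly" : (S\N)/N
    [1,2] "ate" : N
  [2,3] "from" : S\(S\N)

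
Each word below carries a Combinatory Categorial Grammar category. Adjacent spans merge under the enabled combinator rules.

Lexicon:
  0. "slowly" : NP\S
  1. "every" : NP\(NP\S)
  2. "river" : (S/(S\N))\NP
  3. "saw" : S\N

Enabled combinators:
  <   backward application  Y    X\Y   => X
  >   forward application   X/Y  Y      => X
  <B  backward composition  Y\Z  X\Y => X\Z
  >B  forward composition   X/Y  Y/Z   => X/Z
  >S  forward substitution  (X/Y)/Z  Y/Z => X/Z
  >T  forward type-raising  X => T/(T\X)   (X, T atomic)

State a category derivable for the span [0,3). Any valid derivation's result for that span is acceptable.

[0,4] S   >
  [0,3] S/(S\N)   <
    [0,2] NP   <
      [0,1] "slowly" : NP\S
      [1,2] "every" : NP\(NP\S)
    [2,3] "river" : (S/(S\N))\NP
  [3,4] "saw" : S\N

S/(S\N)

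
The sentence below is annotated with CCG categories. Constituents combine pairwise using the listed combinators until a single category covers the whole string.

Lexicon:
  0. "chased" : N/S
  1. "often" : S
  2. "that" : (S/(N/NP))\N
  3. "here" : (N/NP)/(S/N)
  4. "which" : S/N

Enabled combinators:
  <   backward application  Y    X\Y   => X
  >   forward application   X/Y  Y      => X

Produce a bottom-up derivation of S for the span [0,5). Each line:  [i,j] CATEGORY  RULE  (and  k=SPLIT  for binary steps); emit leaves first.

[0,5] S   >
  [0,3] S/(N/NP)   <
    [0,2] N   >
      [0,1] "chased" : N/S
      [1,2] "often" : S
    [2,3] "that" : (S/(N/NP))\N
  [3,5] N/NP   >
    [3,4] "here" : (N/NP)/(S/N)
    [4,5] "which" : S/N

[0,1] N/S  lex  "chased"
[1,2] S  lex  "often"
[0,2] N  >  k=1
[2,3] (S/(N/NP))\N  lex  "that"
[0,3] S/(N/NP)  <  k=2
[3,4] (N/NP)/(S/N)  lex  "here"
[4,5] S/N  lex  "which"
[3,5] N/NP  >  k=4
[0,5] S  >  k=3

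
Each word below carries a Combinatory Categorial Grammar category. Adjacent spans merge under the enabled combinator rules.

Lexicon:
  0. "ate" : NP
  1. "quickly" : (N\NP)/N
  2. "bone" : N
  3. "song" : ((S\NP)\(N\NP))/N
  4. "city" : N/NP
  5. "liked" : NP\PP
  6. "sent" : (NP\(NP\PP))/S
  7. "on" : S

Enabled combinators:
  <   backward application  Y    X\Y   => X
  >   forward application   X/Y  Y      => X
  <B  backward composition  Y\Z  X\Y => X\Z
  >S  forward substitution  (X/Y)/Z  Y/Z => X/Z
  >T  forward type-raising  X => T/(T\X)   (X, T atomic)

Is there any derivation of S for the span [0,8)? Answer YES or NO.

YES

[0,8] S   >
  [0,1] S/(S\NP)   >T
    [0,1] "ate" : NP
  [1,8] S\NP   <
    [1,3] N\NP   >
      [1,2] "quickly" : (N\NP)/N
      [2,3] "bone" : N
    [3,8] (S\NP)\(N\NP)   >
      [3,4] "song" : ((S\NP)\(N\NP))/N
      [4,8] N   >
        [4,5] "city" : N/NP
        [5,8] NP   <
          [5,6] "liked" : NP\PP
          [6,8] NP\(NP\PP)   >
            [6,7] "sent" : (NP\(NP\PP))/S
            [7,8] "on" : S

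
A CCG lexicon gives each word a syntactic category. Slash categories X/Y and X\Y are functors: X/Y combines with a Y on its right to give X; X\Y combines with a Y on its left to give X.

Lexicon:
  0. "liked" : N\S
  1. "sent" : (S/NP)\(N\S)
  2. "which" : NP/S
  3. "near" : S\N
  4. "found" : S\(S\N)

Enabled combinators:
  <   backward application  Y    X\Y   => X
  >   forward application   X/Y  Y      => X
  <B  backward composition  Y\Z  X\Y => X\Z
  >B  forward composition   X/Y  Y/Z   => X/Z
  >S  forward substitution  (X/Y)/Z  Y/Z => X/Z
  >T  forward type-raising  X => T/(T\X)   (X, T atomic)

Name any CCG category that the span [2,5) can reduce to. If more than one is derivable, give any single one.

[0,5] S   >
  [0,2] S/NP   <
    [0,1] "liked" : N\S
    [1,2] "sent" : (S/NP)\(N\S)
  [2,5] NP   >
    [2,3] "which" : NP/S
    [3,5] S   <
      [3,4] "near" : S\N
      [4,5] "found" : S\(S\N)

NP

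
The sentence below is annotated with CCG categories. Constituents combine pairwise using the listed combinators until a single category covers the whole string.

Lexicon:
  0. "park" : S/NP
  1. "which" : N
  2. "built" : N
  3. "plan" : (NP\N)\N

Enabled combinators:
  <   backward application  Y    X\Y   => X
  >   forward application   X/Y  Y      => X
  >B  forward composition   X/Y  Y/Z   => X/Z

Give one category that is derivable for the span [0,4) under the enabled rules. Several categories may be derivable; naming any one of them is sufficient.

[0,4] S   >
  [0,1] "park" : S/NP
  [1,4] NP   <
    [1,2] "which" : N
    [2,4] NP\N   <
      [2,3] "built" : N
      [3,4] "plan" : (NP\N)\N

S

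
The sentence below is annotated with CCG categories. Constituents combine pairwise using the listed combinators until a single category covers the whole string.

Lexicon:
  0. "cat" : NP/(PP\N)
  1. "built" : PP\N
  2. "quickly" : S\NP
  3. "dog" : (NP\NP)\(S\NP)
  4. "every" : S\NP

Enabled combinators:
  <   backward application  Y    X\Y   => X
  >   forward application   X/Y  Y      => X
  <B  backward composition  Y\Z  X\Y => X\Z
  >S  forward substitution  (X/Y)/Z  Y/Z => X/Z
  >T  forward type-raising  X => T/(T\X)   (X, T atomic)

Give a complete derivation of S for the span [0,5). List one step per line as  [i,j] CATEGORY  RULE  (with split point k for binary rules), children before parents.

[0,1] NP/(PP\N)  lex  "cat"
[1,2] PP\N  lex  "built"
[0,2] NP  >  k=1
[2,3] S\NP  lex  "quickly"
[3,4] (NP\NP)\(S\NP)  lex  "dog"
[2,4] NP\NP  <  k=3
[4,5] S\NP  lex  "every"
[2,5] S\NP  <B  k=4
[0,5] S  <  k=2

[0,5] S   <
  [0,2] NP   >
    [0,1] "cat" : NP/(PP\N)
    [1,2] "built" : PP\N
  [2,5] S\NP   <B
    [2,4] NP\NP   <
      [2,3] "quickly" : S\NP
      [3,4] "dog" : (NP\NP)\(S\NP)
    [4,5] "every" : S\NP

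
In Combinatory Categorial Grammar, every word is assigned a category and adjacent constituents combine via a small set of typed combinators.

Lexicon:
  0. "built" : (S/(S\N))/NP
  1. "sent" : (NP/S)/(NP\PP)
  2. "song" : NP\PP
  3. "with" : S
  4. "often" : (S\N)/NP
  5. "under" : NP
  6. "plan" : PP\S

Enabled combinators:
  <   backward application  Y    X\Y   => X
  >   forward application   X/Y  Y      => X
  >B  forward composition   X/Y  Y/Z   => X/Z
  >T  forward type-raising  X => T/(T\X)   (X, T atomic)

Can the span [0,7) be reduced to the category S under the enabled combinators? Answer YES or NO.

NO

(S/(S\N))/NP (NP/S)/(NP\PP) NP\PP S (S\N)/NP NP PP\S
CKY chart[0,7] = {N/(N\PP), NP/(NP\PP), PP, PP/(PP\PP), S/(S\PP)}; S ∉ chart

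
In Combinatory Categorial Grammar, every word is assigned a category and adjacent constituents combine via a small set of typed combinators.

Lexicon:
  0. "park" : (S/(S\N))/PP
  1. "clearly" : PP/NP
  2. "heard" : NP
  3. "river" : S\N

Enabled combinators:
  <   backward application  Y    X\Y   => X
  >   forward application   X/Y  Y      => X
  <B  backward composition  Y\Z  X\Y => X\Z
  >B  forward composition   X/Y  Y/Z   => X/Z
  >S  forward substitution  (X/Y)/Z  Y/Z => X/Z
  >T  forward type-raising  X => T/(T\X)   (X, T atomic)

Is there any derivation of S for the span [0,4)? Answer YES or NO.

YES

[0,4] S   >
  [0,3] S/(S\N)   >
    [0,1] "park" : (S/(S\N))/PP
    [1,3] PP   >
      [1,2] "clearly" : PP/NP
      [2,3] "heard" : NP
  [3,4] "river" : S\N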